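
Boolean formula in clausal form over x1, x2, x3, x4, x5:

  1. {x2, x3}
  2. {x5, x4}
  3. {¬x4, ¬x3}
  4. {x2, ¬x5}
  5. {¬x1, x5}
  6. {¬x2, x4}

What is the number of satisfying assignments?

3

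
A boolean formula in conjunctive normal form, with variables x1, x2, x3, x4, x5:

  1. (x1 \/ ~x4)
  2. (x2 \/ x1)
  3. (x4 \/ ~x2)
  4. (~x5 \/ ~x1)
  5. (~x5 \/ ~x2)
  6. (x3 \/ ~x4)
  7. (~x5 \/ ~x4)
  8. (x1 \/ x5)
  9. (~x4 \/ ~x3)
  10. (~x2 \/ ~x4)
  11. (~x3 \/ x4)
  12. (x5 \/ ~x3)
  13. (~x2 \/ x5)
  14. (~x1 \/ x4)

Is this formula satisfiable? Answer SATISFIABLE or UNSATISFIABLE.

UNSATISFIABLE

x4 = True:
  propagation gives x1=True, x5=False, x3=True; an empty clause results — contradiction.
x4 = False:
  propagation gives x2=False, x1=True; an empty clause results — contradiction.
Every branch closes, so no satisfying assignment exists.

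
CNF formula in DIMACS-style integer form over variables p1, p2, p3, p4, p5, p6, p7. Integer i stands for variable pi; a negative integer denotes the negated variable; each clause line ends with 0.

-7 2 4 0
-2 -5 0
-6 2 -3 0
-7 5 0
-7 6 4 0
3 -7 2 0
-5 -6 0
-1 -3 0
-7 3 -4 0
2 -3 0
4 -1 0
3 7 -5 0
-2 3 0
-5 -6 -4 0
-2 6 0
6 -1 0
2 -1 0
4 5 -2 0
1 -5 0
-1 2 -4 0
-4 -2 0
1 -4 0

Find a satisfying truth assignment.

p1=0, p2=0, p3=0, p4=0, p5=0, p6=0, p7=0

Branch on p1: take p1 = False.
  then p5 is forced to False.
  then p7 is forced to False.
  then p4 is forced to False.
  then p2 is forced to False.
  then p3 is forced to False.
p6 is now unconstrained; take p6 = False.
Every clause has at least one true literal under this assignment.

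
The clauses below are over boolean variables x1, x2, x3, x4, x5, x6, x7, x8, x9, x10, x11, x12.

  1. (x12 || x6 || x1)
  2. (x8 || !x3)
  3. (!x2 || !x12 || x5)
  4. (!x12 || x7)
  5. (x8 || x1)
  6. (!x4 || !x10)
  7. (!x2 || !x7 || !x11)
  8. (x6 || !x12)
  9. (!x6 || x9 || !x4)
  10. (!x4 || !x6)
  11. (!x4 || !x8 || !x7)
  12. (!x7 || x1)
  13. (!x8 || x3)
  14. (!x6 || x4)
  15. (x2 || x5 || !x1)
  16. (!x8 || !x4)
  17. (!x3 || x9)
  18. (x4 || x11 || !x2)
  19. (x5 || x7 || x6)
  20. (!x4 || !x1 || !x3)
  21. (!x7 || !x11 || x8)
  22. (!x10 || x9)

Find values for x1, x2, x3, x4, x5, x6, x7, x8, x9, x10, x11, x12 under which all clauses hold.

Pure literal: x5 appears only positively; assign x5 = True.
x9 occurs only positively in the remaining clauses — set x9 = True.
Try x1 = True.
The remaining clauses are satisfied by x2 = True, x3 = False, x4 = False, x6 = False, x7 = False, x8 = False, x10 = False, x11 = True, x12 = False.
Check each clause:
  1. (x1 || x6 || x12) — x1 is true.
  2. (!x3 || x8) — !x3 is true.
  3. (!x2 || x5 || !x12) — !x12 is true.
  4. (!x12 || x7) — !x12 is true.
  5. (x8 || x1) — x1 is true.
  6. (!x4 || !x10) — !x4 is true.
  7. (!x11 || !x2 || !x7) — !x7 is true.
  8. (!x12 || x6) — !x12 is true.
  9. (!x6 || !x4 || x9) — x9 is true.
  10. (!x4 || !x6) — !x6 is true.
  11. (!x7 || !x4 || !x8) — !x8 is true.
  12. (!x7 || x1) — !x7 is true.
  13. (x3 || !x8) — !x8 is true.
  14. (!x6 || x4) — !x6 is true.
  15. (!x1 || x2 || x5) — x2 is true.
  16. (!x4 || !x8) — !x8 is true.
  17. (!x3 || x9) — x9 is true.
  18. (x11 || !x2 || x4) — x11 is true.
  19. (x6 || x7 || x5) — x5 is true.
  20. (!x1 || !x3 || !x4) — !x4 is true.
  21. (!x7 || !x11 || x8) — !x7 is true.
  22. (x9 || !x10) — x9 is true.

x1=True  x2=True  x3=False  x4=False  x5=True  x6=False  x7=False  x8=False  x9=True  x10=False  x11=True  x12=False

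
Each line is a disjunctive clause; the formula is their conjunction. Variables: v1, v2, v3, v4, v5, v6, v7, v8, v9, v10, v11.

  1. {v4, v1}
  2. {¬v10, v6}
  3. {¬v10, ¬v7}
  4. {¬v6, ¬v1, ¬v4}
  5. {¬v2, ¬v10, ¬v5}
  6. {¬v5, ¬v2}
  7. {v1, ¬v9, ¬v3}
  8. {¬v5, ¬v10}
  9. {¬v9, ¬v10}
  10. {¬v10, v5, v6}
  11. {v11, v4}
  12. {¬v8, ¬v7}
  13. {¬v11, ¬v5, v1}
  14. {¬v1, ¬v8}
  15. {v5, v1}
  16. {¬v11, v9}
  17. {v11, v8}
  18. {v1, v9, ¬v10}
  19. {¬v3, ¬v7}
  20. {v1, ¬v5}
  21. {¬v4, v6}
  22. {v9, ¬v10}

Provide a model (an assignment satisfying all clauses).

v2 occurs only negated in the remaining clauses — set v2 = False.
v3 occurs only negated in the remaining clauses — set v3 = False.
Set v1 = True and propagate.
  then v8 is forced to False.
  then v11 is forced to True.
  then v9 is forced to True.
  then v10 is forced to False.
Try v4 = False.
v5, v6, v7 are now unconstrained; take v5 = True, v6 = False, v7 = False.
Every clause has at least one true literal under this assignment.

v1=1, v2=0, v3=0, v4=0, v5=1, v6=0, v7=0, v8=0, v9=1, v10=0, v11=1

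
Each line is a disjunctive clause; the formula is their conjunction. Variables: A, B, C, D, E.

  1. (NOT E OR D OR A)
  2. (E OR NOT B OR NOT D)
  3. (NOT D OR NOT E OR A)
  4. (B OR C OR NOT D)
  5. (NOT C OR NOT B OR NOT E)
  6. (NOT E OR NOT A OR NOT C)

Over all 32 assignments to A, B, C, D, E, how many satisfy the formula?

Case analysis on E and D:
  E=T, D=T: remaining (A,B,C) ∈ {(T,T,F)} — 1.
  E=T, D=F: remaining (A,B,C) ∈ {(T,F,F); (T,T,F)} — 2.
  E=F, D=T: remaining (A,B,C) ∈ {(F,F,T); (T,F,T)} — 2.
  E=F, D=F: A, B, C free → 2^3 = 8.
Total: 1 + 2 + 2 + 8 = 13.

13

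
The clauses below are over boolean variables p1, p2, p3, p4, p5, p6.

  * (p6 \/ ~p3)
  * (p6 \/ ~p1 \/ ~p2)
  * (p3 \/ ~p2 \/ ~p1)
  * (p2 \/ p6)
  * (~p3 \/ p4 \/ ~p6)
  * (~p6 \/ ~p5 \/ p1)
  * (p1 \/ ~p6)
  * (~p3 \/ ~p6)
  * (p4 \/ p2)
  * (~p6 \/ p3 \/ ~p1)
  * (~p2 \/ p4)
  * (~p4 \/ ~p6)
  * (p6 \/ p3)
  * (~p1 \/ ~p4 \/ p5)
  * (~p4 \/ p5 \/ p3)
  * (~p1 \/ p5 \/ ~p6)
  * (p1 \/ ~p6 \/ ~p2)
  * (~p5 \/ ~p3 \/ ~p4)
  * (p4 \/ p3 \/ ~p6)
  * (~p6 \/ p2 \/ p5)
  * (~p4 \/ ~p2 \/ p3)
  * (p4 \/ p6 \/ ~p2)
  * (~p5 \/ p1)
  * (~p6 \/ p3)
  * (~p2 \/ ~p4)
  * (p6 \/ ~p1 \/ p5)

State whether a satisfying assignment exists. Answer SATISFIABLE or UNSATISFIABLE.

UNSATISFIABLE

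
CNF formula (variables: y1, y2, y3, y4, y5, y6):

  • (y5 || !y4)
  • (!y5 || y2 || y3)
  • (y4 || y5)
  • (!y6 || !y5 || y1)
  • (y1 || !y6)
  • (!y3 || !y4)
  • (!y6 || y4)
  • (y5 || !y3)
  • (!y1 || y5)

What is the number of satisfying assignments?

9

Case analysis on y5 and y4:
  y5=T, y4=T: remaining (y1,y2,y3,y6) ∈ {(F,T,F,F); (T,T,F,F); (T,T,F,T)} — 3.
  y5=T, y4=F: y1 free; 3 ways for (y2,y3,y6) × 2^1 = 6.
  y5=F, y4=T: a clause becomes empty — 0.
  y5=F, y4=F: a clause becomes empty — 0.
Total: 3 + 6 + 0 + 0 = 9.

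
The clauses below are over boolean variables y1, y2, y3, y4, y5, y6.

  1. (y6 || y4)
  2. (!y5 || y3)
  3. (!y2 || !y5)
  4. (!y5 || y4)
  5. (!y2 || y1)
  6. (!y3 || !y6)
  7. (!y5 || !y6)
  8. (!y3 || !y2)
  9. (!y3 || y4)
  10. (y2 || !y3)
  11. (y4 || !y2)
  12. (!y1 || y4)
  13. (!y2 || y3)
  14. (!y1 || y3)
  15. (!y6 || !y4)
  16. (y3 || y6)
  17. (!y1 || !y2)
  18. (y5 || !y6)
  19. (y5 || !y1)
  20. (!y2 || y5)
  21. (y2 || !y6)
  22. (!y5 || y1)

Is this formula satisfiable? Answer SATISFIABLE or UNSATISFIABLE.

y2 = True:
  propagation gives y5=False; an empty clause results — contradiction.
y2 = False:
  propagation gives y3=False, y5=False, y1=False, y6=True; an empty clause results — contradiction.
Every branch closes, so no satisfying assignment exists.

UNSATISFIABLE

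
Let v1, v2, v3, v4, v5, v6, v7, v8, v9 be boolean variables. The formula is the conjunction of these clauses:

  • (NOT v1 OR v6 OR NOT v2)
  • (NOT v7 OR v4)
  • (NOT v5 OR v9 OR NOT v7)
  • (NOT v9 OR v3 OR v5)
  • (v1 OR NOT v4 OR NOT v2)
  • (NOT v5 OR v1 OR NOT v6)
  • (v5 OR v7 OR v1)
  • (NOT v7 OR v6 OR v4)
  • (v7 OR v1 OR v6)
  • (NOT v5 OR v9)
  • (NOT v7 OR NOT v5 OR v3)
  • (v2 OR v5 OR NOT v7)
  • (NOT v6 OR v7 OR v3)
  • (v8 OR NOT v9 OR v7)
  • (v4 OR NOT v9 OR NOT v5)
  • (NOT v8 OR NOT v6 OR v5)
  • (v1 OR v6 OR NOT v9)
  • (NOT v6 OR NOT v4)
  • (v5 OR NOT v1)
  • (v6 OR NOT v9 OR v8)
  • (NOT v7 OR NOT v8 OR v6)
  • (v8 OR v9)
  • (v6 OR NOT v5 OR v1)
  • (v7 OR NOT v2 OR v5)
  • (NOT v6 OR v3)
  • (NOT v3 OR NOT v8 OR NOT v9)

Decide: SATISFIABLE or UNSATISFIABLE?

Try v1 = True.
  then v5 is forced to True.
  then v9 is forced to True.
  then v4 is forced to True.
  then v6 is forced to False.
  then v2 is forced to False.
  then v8 is forced to True.
  then v7 is forced to False.
  then v3 is forced to False.
So v1=T, v2=F, v3=F, v4=T, v5=T, v6=F, v7=F, v8=T, v9=T is a satisfying assignment.

SATISFIABLE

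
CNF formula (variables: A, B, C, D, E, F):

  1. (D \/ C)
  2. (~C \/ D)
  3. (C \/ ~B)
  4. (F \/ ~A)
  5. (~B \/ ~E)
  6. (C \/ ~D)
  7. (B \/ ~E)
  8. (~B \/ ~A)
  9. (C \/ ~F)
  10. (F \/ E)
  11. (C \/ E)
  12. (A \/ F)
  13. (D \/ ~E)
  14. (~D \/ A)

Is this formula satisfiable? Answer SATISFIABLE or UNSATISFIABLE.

SATISFIABLE

Try A = True.
  then F is forced to True.
  then B is forced to False.
  then E is forced to False.
  then C is forced to True.
  then D is forced to True.
So A = True, B = False, C = True, D = True, E = False, F = True is a satisfying assignment.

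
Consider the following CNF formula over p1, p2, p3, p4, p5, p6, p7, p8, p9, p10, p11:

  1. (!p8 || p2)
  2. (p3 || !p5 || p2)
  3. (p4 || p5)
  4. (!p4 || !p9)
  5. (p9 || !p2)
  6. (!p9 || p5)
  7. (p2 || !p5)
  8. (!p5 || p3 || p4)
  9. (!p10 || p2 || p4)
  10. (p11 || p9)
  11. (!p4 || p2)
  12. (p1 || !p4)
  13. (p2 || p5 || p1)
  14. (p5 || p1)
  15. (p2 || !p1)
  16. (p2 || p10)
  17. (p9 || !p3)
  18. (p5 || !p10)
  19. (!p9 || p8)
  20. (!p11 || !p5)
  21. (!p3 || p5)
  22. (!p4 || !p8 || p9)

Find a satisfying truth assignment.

Branch on p1: take p1 = True.
  then p2 is forced to True.
  then p9 is forced to True.
  then p4 is forced to False.
  then p5 is forced to True.
  then p3 is forced to True.
  then p8 is forced to True.
  then p11 is forced to False.
p6, p7, p10 are now unconstrained; take p6 = False, p7 = False, p10 = False.

p1 = T, p2 = T, p3 = T, p4 = F, p5 = T, p6 = F, p7 = F, p8 = T, p9 = T, p10 = F, p11 = F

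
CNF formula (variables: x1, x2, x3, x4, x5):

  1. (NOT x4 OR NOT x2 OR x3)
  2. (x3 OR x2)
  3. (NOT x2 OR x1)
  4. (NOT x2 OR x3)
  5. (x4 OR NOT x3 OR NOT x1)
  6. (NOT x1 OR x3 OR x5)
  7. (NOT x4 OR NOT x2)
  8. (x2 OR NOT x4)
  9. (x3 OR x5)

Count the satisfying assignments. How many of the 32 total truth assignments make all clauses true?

2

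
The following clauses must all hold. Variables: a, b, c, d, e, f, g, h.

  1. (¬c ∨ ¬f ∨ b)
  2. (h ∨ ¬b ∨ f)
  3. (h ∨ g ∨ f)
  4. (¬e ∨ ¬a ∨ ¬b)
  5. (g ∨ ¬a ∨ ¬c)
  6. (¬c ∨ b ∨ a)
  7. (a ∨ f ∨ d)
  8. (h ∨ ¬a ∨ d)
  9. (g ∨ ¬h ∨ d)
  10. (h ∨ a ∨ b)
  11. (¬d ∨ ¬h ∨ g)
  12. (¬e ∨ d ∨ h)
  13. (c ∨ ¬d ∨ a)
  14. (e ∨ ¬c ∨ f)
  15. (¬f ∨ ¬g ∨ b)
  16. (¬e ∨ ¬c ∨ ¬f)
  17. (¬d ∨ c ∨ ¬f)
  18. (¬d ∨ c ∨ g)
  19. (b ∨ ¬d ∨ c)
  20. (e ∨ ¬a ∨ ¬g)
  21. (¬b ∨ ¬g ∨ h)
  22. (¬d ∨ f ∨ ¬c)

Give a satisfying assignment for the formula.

a = False  b = True  c = False  d = False  e = False  f = True  g = False  h = False

Set a = False and propagate.
For the remaining variables, b = True, c = False, d = False, e = False, f = True, g = False, h = False works.
Every clause has at least one true literal under this assignment.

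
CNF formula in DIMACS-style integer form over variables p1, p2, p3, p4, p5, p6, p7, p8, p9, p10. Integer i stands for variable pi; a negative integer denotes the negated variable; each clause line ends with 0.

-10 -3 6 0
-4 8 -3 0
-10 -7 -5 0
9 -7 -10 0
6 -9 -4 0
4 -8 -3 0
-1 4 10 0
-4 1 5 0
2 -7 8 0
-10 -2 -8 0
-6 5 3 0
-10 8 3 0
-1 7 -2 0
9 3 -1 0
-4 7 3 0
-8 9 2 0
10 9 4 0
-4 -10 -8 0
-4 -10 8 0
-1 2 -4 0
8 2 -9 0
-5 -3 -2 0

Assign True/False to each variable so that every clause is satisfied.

p1=True, p2=True, p3=True, p4=True, p5=False, p6=False, p7=True, p8=True, p9=False, p10=False

Check each clause:
  1. (!p3 || p6 || !p10) — !p10 is true.
  2. (!p3 || !p4 || p8) — p8 is true.
  3. (!p10 || !p7 || !p5) — !p5 is true.
  4. (p9 || !p10 || !p7) — !p10 is true.
  5. (p6 || !p4 || !p9) — !p9 is true.
  6. (p4 || !p3 || !p8) — p4 is true.
  7. (p10 || p4 || !p1) — p4 is true.
  8. (p5 || !p4 || p1) — p1 is true.
  9. (p8 || !p7 || p2) — p8 is true.
  10. (!p10 || !p8 || !p2) — !p10 is true.
  11. (p3 || !p6 || p5) — !p6 is true.
  12. (p3 || p8 || !p10) — p8 is true.
  13. (!p1 || p7 || !p2) — p7 is true.
  14. (p3 || p9 || !p1) — p3 is true.
  15. (!p4 || p7 || p3) — p3 is true.
  16. (p9 || !p8 || p2) — p2 is true.
  17. (p4 || p9 || p10) — p4 is true.
  18. (!p4 || !p10 || !p8) — !p10 is true.
  19. (p8 || !p4 || !p10) — p8 is true.
  20. (!p4 || !p1 || p2) — p2 is true.
  21. (p2 || p8 || !p9) — p8 is true.
  22. (!p5 || !p3 || !p2) — !p5 is true.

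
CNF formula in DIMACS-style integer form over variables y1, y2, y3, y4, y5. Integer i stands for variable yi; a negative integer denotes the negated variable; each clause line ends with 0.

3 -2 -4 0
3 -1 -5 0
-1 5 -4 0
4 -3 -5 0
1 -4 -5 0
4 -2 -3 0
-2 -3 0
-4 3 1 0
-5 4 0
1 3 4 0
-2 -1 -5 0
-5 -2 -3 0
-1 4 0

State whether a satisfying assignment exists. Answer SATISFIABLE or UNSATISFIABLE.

SATISFIABLE

Pure literal: y2 appears only negated; assign y2 = False.
Try y1 = False.
Try y3 = True.
Set y4 = False and propagate.
  then y5 is forced to False.
So y1=0, y2=0, y3=1, y4=0, y5=0 is a satisfying assignment.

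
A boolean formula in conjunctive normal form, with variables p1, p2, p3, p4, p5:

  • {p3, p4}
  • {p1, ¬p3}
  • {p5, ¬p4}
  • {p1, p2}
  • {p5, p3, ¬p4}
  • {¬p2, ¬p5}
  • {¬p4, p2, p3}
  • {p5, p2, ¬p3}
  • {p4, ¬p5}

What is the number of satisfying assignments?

2

The models are:
  p1=1 p2=0 p3=1 p4=1 p5=1
  p1=1 p2=1 p3=1 p4=0 p5=0
That's 2 in total.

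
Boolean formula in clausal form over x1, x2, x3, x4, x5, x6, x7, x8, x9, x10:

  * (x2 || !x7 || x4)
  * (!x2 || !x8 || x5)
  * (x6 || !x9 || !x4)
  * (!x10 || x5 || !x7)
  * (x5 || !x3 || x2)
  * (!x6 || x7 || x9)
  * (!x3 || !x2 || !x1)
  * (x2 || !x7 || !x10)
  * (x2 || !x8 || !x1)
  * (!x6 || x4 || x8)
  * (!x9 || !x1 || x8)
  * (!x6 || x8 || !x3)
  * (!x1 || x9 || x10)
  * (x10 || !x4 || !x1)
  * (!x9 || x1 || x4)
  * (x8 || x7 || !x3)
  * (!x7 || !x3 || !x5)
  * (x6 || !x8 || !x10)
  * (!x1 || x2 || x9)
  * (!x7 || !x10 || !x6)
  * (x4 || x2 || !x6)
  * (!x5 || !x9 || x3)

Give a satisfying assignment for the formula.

Branch on x1: take x1 = False.
Set x2 = False and propagate.
The remaining clauses are satisfied by x3 = False, x4 = True, x5 = False, x6 = True, x7 = False, x8 = False, x9 = True, x10 = False.
Every clause has at least one true literal under this assignment.

x1=F  x2=F  x3=F  x4=T  x5=F  x6=T  x7=F  x8=F  x9=T  x10=F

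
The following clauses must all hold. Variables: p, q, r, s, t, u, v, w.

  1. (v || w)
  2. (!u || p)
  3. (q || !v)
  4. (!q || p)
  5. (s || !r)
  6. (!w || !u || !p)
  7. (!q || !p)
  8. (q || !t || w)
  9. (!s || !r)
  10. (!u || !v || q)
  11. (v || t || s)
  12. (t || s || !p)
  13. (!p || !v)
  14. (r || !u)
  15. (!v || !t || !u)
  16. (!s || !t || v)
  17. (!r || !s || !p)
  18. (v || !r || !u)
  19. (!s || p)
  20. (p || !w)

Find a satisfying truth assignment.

p=True, q=False, r=False, s=True, t=False, u=False, v=False, w=True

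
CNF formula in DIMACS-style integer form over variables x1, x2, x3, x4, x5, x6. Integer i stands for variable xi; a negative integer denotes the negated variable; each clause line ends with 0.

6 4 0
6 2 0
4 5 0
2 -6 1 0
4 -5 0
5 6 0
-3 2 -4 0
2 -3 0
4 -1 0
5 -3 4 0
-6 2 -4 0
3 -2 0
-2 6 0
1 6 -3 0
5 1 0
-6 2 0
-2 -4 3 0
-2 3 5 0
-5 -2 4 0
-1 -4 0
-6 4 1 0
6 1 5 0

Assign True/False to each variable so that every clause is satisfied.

Try x1 = False.
  then x5 is forced to True.
  then x4 is forced to True.
The remaining clauses are satisfied by x2 = True, x3 = True, x6 = True.
Check each clause:
  1. (x6 ∨ x4) — x4 is true.
  2. (x6 ∨ x2) — x2 is true.
  3. (x4 ∨ x5) — x4 is true.
  4. (¬x6 ∨ x2 ∨ x1) — x2 is true.
  5. (¬x5 ∨ x4) — x4 is true.
  6. (x5 ∨ x6) — x5 is true.
  7. (x2 ∨ ¬x3 ∨ ¬x4) — x2 is true.
  8. (x2 ∨ ¬x3) — x2 is true.
  9. (x4 ∨ ¬x1) — x4 is true.
  10. (x5 ∨ x4 ∨ ¬x3) — x4 is true.
  11. (¬x4 ∨ x2 ∨ ¬x6) — x2 is true.
  12. (x3 ∨ ¬x2) — x3 is true.
  13. (¬x2 ∨ x6) — x6 is true.
  14. (x6 ∨ ¬x3 ∨ x1) — x6 is true.
  15. (x1 ∨ x5) — x5 is true.
  16. (¬x6 ∨ x2) — x2 is true.
  17. (x3 ∨ ¬x4 ∨ ¬x2) — x3 is true.
  18. (x5 ∨ ¬x2 ∨ x3) — x3 is true.
  19. (¬x2 ∨ x4 ∨ ¬x5) — x4 is true.
  20. (¬x4 ∨ ¬x1) — ¬x1 is true.
  21. (x4 ∨ ¬x6 ∨ x1) — x4 is true.
  22. (x5 ∨ x1 ∨ x6) — x5 is true.

x1 = False, x2 = True, x3 = True, x4 = True, x5 = True, x6 = True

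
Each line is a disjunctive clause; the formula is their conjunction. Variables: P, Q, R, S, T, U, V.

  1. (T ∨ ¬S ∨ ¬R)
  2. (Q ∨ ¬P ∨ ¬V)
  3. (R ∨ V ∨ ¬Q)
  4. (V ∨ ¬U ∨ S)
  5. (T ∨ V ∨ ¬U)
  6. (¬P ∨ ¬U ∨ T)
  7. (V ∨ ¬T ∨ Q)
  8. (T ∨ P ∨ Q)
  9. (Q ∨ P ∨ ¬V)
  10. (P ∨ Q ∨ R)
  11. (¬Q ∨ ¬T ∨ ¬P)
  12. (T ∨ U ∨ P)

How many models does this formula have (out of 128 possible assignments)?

Split on P, then Q.
  P=1, Q=1: remaining (R,S,T,U,V) ∈ {(0,0,0,0,1); (0,1,0,0,1); (1,0,0,0,0); (1,0,0,0,1)} — 4.
  P=1, Q=0: remaining (R,S,T,U,V) ∈ {(0,0,0,0,0); (0,1,0,0,0); (1,0,0,0,0)} — 3.
  P=0, Q=1: 14 of the 32 assignments to (R,S,T,U,V) work.
  P=0, Q=0: a clause becomes empty — 0.
Total: 4 + 3 + 14 + 0 = 21.

21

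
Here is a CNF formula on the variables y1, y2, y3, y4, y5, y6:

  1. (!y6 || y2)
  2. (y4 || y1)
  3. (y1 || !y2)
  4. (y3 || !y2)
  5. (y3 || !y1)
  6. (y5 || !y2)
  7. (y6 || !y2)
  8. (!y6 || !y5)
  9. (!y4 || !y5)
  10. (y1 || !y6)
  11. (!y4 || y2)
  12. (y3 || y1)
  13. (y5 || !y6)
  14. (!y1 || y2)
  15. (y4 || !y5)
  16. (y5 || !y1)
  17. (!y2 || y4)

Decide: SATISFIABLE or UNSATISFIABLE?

y2 = True:
  propagation gives y1=True, y3=True, y5=True, y6=True; an empty clause results — contradiction.
y2 = False:
  propagation gives y6=False, y4=False, y1=True; an empty clause results — contradiction.
Every branch closes, so no satisfying assignment exists.

UNSATISFIABLE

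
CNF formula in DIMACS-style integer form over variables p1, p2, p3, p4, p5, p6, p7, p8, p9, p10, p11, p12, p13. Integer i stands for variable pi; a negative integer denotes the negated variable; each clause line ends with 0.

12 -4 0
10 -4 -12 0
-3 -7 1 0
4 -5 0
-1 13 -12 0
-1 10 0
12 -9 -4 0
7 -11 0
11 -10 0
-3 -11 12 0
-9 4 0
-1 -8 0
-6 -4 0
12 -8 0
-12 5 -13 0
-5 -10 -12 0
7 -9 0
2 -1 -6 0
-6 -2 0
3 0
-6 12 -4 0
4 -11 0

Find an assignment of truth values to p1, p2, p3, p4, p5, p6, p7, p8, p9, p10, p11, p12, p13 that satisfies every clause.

p1=F, p2=F, p3=T, p4=F, p5=F, p6=F, p7=F, p8=F, p9=F, p10=F, p11=F, p12=F, p13=F

Check each clause:
  1. {¬p4, p12} — ¬p4 is true.
  2. {¬p4, ¬p12, p10} — ¬p12 is true.
  3. {¬p7, ¬p3, p1} — ¬p7 is true.
  4. {p4, ¬p5} — ¬p5 is true.
  5. {¬p1, p13, ¬p12} — ¬p12 is true.
  6. {p10, ¬p1} — ¬p1 is true.
  7. {p12, ¬p4, ¬p9} — ¬p4 is true.
  8. {p7, ¬p11} — ¬p11 is true.
  9. {¬p10, p11} — ¬p10 is true.
  10. {¬p11, ¬p3, p12} — ¬p11 is true.
  11. {¬p9, p4} — ¬p9 is true.
  12. {¬p1, ¬p8} — ¬p8 is true.
  13. {¬p6, ¬p4} — ¬p6 is true.
  14. {p12, ¬p8} — ¬p8 is true.
  15. {¬p13, ¬p12, p5} — ¬p13 is true.
  16. {¬p5, ¬p10, ¬p12} — ¬p5 is true.
  17. {¬p9, p7} — ¬p9 is true.
  18. {¬p6, ¬p1, p2} — ¬p6 is true.
  19. {¬p2, ¬p6} — ¬p6 is true.
  20. {p3} — p3 is true.
  21. {p12, ¬p6, ¬p4} — ¬p6 is true.
  22. {¬p11, p4} — ¬p11 is true.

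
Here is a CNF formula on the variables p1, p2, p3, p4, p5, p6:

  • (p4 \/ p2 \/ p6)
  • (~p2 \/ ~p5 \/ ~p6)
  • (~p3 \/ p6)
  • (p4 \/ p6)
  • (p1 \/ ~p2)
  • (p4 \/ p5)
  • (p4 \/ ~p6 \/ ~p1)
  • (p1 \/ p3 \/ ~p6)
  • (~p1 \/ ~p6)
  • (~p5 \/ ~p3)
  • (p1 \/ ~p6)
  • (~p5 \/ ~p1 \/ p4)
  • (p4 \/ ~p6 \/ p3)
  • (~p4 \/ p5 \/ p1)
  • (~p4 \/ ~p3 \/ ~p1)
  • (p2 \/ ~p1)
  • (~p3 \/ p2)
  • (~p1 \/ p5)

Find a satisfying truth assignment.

p1=False, p2=False, p3=False, p4=True, p5=True, p6=False

Check each clause:
  1. (p4 \/ p6 \/ p2) — p4 is true.
  2. (~p6 \/ ~p2 \/ ~p5) — ~p6 is true.
  3. (p6 \/ ~p3) — ~p3 is true.
  4. (p6 \/ p4) — p4 is true.
  5. (~p2 \/ p1) — ~p2 is true.
  6. (p5 \/ p4) — p4 is true.
  7. (~p1 \/ ~p6 \/ p4) — ~p6 is true.
  8. (p3 \/ ~p6 \/ p1) — ~p6 is true.
  9. (~p6 \/ ~p1) — ~p6 is true.
  10. (~p3 \/ ~p5) — ~p3 is true.
  11. (p1 \/ ~p6) — ~p6 is true.
  12. (~p5 \/ ~p1 \/ p4) — p4 is true.
  13. (p3 \/ p4 \/ ~p6) — ~p6 is true.
  14. (p1 \/ p5 \/ ~p4) — p5 is true.
  15. (~p4 \/ ~p3 \/ ~p1) — ~p3 is true.
  16. (~p1 \/ p2) — ~p1 is true.
  17. (p2 \/ ~p3) — ~p3 is true.
  18. (~p1 \/ p5) — p5 is true.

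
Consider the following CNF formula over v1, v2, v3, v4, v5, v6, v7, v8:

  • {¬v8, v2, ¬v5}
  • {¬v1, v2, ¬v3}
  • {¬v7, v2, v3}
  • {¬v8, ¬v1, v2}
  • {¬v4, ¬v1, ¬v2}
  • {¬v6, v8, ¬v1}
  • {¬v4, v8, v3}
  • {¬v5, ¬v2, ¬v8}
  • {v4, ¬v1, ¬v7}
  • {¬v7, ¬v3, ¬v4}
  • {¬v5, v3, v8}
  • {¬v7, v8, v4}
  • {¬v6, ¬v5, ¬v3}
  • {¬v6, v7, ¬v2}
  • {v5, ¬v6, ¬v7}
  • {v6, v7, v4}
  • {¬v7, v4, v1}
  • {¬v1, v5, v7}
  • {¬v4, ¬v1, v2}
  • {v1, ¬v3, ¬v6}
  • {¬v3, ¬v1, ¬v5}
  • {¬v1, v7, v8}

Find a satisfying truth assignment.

v1=0, v2=1, v3=0, v4=1, v5=0, v6=0, v7=0, v8=1

Check each clause:
  1. {v2, ¬v5, ¬v8} — v2 is true.
  2. {v2, ¬v3, ¬v1} — v2 is true.
  3. {¬v7, v2, v3} — ¬v7 is true.
  4. {¬v8, v2, ¬v1} — v2 is true.
  5. {¬v1, ¬v4, ¬v2} — ¬v1 is true.
  6. {¬v6, v8, ¬v1} — v8 is true.
  7. {¬v4, v3, v8} — v8 is true.
  8. {¬v2, ¬v8, ¬v5} — ¬v5 is true.
  9. {¬v1, ¬v7, v4} — ¬v7 is true.
  10. {¬v4, ¬v7, ¬v3} — ¬v7 is true.
  11. {v8, v3, ¬v5} — v8 is true.
  12. {v4, v8, ¬v7} — v8 is true.
  13. {¬v6, ¬v3, ¬v5} — ¬v6 is true.
  14. {v7, ¬v6, ¬v2} — ¬v6 is true.
  15. {¬v7, ¬v6, v5} — ¬v7 is true.
  16. {v7, v4, v6} — v4 is true.
  17. {v4, ¬v7, v1} — ¬v7 is true.
  18. {v7, v5, ¬v1} — ¬v1 is true.
  19. {¬v1, ¬v4, v2} — v2 is true.
  20. {¬v6, v1, ¬v3} — ¬v6 is true.
  21. {¬v5, ¬v3, ¬v1} — ¬v5 is true.
  22. {¬v1, v7, v8} — v8 is true.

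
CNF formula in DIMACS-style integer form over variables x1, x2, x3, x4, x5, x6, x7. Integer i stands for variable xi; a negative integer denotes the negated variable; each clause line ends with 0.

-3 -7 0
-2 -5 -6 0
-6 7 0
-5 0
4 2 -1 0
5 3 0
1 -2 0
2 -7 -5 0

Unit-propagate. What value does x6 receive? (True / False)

Unit clause (~x5) sets x5 = False.
(x3 \/ x5) with x5 = False leaves only x3, so x3 = True.
(~x3 \/ ~x7) with x3 = True leaves only ~x7, so x7 = False.
(~x6 \/ x7): since x7 = False, the clause reduces to (~x6). x6 = False.

False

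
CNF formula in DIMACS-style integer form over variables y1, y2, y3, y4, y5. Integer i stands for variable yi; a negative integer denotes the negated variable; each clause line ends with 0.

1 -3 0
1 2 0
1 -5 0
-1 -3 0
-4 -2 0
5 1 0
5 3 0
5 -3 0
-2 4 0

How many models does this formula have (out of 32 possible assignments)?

Satisfying assignments:
  y1=1 y2=0 y3=0 y4=0 y5=1
  y1=1 y2=0 y3=0 y4=1 y5=1
That's 2 in total.

2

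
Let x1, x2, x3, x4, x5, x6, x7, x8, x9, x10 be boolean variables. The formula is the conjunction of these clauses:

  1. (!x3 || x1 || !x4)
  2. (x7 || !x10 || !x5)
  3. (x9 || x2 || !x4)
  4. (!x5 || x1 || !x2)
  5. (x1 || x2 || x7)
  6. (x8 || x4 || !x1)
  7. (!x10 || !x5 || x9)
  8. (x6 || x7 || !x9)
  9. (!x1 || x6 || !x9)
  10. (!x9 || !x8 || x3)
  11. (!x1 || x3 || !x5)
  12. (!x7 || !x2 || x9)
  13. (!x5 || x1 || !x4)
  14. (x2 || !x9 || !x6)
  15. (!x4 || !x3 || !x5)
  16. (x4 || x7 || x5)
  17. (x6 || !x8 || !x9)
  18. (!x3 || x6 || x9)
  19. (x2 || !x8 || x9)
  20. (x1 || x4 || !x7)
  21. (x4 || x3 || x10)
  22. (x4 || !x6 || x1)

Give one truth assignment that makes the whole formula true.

x1 = F, x2 = T, x3 = F, x4 = T, x5 = F, x6 = T, x7 = F, x8 = T, x9 = F, x10 = T

Branch on x1: take x1 = False.
Try x2 = True.
  then x5 is forced to False.
Set x3 = False and propagate.
For the remaining variables, x4 = True, x6 = True, x7 = False, x8 = True, x9 = False, x10 = True works.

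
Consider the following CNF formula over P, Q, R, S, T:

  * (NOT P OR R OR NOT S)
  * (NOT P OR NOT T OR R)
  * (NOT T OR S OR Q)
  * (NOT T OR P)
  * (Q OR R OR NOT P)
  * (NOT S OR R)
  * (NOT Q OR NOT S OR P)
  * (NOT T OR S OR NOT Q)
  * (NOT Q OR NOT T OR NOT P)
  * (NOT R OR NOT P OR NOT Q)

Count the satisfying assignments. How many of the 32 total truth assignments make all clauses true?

Case analysis on P and Q:
  P=T, Q=T: remaining (R,S,T) ∈ {(F,F,F)} — 1.
  P=T, Q=F: remaining (R,S,T) ∈ {(T,F,F); (T,T,F); (T,T,T)} — 3.
  P=F, Q=T: remaining (R,S,T) ∈ {(F,F,F); (T,F,F)} — 2.
  P=F, Q=F: remaining (R,S,T) ∈ {(F,F,F); (T,F,F); (T,T,F)} — 3.
Total: 1 + 3 + 2 + 3 = 9.

9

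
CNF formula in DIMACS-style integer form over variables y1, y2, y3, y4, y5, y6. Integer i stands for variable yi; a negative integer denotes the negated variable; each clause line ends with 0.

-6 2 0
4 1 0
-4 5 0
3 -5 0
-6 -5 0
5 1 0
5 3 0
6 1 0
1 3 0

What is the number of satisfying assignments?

Satisfying assignments:
  y1=T y2=F y3=T y4=F y5=F y6=F
  y1=T y2=F y3=T y4=F y5=T y6=F
  y1=T y2=F y3=T y4=T y5=T y6=F
  y1=T y2=T y3=T y4=F y5=F y6=F
  y1=T y2=T y3=T y4=F y5=F y6=T
  y1=T y2=T y3=T y4=F y5=T y6=F
  y1=T y2=T y3=T y4=T y5=T y6=F
That's 7 in total.

7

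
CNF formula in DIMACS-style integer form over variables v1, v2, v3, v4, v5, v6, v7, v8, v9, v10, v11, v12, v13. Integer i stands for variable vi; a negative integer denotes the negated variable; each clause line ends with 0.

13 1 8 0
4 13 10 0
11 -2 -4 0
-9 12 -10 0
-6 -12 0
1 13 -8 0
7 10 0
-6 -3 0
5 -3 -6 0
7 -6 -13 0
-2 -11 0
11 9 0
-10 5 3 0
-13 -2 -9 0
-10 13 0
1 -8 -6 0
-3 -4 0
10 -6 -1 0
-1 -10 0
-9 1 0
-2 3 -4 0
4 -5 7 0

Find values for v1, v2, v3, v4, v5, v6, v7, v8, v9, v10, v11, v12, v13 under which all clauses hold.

Pure literal: v2 appears only negated; assign v2 = False.
Pure literal: v6 appears only negated; assign v6 = False.
Branch on v1: take v1 = False.
  then v9 is forced to False.
  then v11 is forced to True.
The remaining clauses are satisfied by v3 = False, v4 = False, v5 = True, v7 = True, v8 = True, v10 = True, v12 = True, v13 = True.
Every clause has at least one true literal under this assignment.
Check each clause:
  1. (v8 || v1 || v13) — v8 is true.
  2. (v13 || v4 || v10) — v10 is true.
  3. (!v4 || v11 || !v2) — v11 is true.
  4. (v12 || !v9 || !v10) — v12 is true.
  5. (!v12 || !v6) — !v6 is true.
  6. (v13 || !v8 || v1) — v13 is true.
  7. (v7 || v10) — v10 is true.
  8. (!v3 || !v6) — !v6 is true.
  9. (!v3 || !v6 || v5) — !v6 is true.
  10. (!v6 || v7 || !v13) — !v6 is true.
  11. (!v11 || !v2) — !v2 is true.
  12. (v11 || v9) — v11 is true.
  13. (!v10 || v3 || v5) — v5 is true.
  14. (!v2 || !v9 || !v13) — !v2 is true.
  15. (!v10 || v13) — v13 is true.
  16. (!v8 || !v6 || v1) — !v6 is true.
  17. (!v4 || !v3) — !v4 is true.
  18. (v10 || !v1 || !v6) — !v6 is true.
  19. (!v10 || !v1) — !v1 is true.
  20. (v1 || !v9) — !v9 is true.
  21. (v3 || !v2 || !v4) — !v4 is true.
  22. (!v5 || v4 || v7) — v7 is true.

v1=False, v2=False, v3=False, v4=False, v5=True, v6=False, v7=True, v8=True, v9=False, v10=True, v11=True, v12=True, v13=True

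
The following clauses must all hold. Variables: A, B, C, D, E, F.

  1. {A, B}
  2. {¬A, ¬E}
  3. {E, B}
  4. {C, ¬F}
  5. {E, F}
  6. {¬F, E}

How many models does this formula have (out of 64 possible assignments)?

The models are:
  A=0 B=1 C=0 D=0 E=1 F=0
  A=0 B=1 C=0 D=1 E=1 F=0
  A=0 B=1 C=1 D=0 E=1 F=0
  A=0 B=1 C=1 D=0 E=1 F=1
  A=0 B=1 C=1 D=1 E=1 F=0
  A=0 B=1 C=1 D=1 E=1 F=1
Count: 6.

6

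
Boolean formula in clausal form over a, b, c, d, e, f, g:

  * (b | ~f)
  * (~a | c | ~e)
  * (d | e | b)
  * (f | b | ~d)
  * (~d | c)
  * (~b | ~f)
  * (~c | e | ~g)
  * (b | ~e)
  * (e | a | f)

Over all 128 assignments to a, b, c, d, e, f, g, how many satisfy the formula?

14

Split on b, then e.
  b=T, e=T: g free; 5 ways for (a,c,d,f) × 2^1 = 10.
  b=T, e=F: remaining (a,c,d,f,g) ∈ {(T,F,F,F,F); (T,F,F,F,T); (T,T,F,F,F); (T,T,T,F,F)} — 4.
  b=F, e=T: a clause becomes empty — 0.
  b=F, e=F: a clause becomes empty — 0.
Total: 10 + 4 + 0 + 0 = 14.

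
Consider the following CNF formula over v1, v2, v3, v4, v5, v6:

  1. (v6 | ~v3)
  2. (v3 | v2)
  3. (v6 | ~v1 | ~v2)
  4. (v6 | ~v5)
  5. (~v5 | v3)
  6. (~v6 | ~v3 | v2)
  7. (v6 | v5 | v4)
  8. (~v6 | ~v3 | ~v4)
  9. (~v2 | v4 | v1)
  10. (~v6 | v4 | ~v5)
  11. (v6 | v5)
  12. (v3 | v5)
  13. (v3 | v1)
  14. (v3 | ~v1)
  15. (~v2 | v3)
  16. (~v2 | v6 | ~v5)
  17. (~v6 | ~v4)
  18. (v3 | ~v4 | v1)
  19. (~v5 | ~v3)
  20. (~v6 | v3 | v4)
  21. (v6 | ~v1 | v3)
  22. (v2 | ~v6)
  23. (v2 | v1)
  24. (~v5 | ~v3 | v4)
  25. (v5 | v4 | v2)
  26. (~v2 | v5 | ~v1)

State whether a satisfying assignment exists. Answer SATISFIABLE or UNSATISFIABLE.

v3 = True:
  propagation gives v6=True, v2=True, v4=False, v1=True; an empty clause results — contradiction.
v3 = False:
  propagation gives v2=True; an empty clause results — contradiction.
Every branch closes, so no satisfying assignment exists.

UNSATISFIABLE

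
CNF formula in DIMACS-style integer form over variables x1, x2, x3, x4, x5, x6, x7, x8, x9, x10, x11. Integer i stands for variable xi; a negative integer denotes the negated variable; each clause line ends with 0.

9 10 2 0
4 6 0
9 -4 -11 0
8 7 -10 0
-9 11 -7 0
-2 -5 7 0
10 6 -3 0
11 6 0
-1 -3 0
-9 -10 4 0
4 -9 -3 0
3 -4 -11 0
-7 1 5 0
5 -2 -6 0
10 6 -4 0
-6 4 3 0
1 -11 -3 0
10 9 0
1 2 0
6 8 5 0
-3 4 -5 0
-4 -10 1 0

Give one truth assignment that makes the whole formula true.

x1 = T  x2 = F  x3 = F  x4 = T  x5 = F  x6 = T  x7 = F  x8 = F  x9 = T  x10 = F  x11 = F

Try x1 = True.
  then x3 is forced to False.
For the remaining variables, x2 = False, x4 = True, x5 = False, x6 = True, x7 = False, x8 = False, x9 = True, x10 = False, x11 = False works.
Every clause has at least one true literal under this assignment.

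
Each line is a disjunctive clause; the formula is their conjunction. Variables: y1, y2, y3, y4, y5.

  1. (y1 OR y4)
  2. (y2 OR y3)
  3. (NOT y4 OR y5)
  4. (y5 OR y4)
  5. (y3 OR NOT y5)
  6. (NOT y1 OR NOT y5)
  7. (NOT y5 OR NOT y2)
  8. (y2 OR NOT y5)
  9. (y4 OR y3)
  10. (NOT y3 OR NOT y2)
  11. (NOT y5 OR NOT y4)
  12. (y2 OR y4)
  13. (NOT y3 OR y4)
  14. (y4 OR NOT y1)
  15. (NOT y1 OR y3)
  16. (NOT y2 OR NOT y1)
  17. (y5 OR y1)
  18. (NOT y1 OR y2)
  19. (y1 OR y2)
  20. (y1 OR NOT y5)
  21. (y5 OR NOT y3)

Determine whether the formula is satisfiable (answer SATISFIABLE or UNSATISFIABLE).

UNSATISFIABLE

y5 = True:
  propagation gives y3=True, y1=False; an empty clause results — contradiction.
y5 = False:
  propagation gives y4=False; an empty clause results — contradiction.
Every branch closes, so no satisfying assignment exists.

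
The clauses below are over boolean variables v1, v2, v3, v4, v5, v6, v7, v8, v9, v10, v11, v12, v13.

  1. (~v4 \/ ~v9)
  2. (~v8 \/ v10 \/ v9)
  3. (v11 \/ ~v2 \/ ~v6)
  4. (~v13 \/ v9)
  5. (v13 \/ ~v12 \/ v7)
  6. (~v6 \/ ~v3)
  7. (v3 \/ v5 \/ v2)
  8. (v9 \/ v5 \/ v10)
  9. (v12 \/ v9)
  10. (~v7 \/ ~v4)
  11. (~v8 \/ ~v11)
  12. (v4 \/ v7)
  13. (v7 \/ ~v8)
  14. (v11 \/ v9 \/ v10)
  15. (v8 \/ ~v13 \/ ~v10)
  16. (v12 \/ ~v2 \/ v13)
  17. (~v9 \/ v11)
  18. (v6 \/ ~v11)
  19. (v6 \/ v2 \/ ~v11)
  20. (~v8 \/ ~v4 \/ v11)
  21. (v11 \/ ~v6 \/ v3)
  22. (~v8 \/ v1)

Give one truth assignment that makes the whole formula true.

v1=1, v2=0, v3=0, v4=0, v5=1, v6=1, v7=1, v8=0, v9=1, v10=0, v11=1, v12=0, v13=1

Pure literal: v1 appears only positively; assign v1 = True.
Pure literal: v5 appears only positively; assign v5 = True.
Set v2 = False and propagate.
The remaining clauses are satisfied by v3 = False, v4 = False, v6 = True, v7 = True, v8 = False, v9 = True, v10 = False, v11 = True, v12 = False, v13 = True.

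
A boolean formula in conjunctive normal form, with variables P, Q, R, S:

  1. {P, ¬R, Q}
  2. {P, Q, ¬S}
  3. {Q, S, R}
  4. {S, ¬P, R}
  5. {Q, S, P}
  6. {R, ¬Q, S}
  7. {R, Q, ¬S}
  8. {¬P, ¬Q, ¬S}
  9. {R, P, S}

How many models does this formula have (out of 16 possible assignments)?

6

The models are:
  P=0 Q=1 R=0 S=1
  P=0 Q=1 R=1 S=0
  P=0 Q=1 R=1 S=1
  P=1 Q=0 R=1 S=0
  P=1 Q=0 R=1 S=1
  P=1 Q=1 R=1 S=0
That's 6 in total.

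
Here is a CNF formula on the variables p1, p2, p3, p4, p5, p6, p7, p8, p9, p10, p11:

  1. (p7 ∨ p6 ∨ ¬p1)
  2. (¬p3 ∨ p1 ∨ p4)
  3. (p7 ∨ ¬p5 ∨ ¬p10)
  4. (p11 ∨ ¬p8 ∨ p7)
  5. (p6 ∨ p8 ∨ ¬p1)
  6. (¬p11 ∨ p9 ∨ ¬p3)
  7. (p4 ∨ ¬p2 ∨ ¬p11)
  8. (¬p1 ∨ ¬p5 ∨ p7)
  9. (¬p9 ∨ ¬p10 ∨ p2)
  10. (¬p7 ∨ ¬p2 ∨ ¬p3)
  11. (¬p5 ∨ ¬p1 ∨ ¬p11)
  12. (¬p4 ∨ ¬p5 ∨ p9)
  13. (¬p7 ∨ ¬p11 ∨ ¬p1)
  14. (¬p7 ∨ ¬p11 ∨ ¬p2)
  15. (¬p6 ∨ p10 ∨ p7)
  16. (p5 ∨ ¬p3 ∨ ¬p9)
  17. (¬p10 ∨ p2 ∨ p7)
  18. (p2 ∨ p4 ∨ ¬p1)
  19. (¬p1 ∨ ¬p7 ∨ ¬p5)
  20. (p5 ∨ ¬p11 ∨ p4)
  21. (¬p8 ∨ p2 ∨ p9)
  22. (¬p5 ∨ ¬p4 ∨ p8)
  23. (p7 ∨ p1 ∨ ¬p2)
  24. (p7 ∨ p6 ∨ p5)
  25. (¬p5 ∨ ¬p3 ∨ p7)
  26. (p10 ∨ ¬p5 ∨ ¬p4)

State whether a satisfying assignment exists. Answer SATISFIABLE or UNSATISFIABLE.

SATISFIABLE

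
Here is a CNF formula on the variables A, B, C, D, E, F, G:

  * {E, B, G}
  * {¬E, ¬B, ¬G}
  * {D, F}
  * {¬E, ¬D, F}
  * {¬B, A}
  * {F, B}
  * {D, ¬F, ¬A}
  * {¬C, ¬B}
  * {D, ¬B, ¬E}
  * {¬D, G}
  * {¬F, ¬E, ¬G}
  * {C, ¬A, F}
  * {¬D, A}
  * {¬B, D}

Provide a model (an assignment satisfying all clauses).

Try A = False.
  then B is forced to False.
  then F is forced to True.
  then D is forced to False.
The remaining clauses are satisfied by C = False, E = True, G = False.
Check each clause:
  1. {B, E, G} — E is true.
  2. {¬B, ¬E, ¬G} — ¬G is true.
  3. {D, F} — F is true.
  4. {F, ¬E, ¬D} — ¬D is true.
  5. {¬B, A} — ¬B is true.
  6. {B, F} — F is true.
  7. {¬A, D, ¬F} — ¬A is true.
  8. {¬B, ¬C} — ¬C is true.
  9. {D, ¬E, ¬B} — ¬B is true.
  10. {¬D, G} — ¬D is true.
  11. {¬E, ¬F, ¬G} — ¬G is true.
  12. {¬A, F, C} — F is true.
  13. {¬D, A} — ¬D is true.
  14. {¬B, D} — ¬B is true.

A=0, B=0, C=0, D=0, E=1, F=1, G=0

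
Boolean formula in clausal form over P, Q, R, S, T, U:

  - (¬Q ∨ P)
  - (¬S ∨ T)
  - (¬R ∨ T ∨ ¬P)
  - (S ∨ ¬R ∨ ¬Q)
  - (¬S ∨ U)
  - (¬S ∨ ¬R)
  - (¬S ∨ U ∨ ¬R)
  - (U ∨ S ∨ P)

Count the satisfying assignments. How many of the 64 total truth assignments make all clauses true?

Case analysis on S and R:
  S=1, R=1: a clause becomes empty — 0.
  S=1, R=0: remaining (P,Q,T,U) ∈ {(0,0,1,1); (1,0,1,1); (1,1,1,1)} — 3.
  S=0, R=1: remaining (P,Q,T,U) ∈ {(0,0,0,1); (0,0,1,1); (1,0,1,0); (1,0,1,1)} — 4.
  S=0, R=0: T free; 5 ways for (P,Q,U) × 2^1 = 10.
Total: 0 + 3 + 4 + 10 = 17.

17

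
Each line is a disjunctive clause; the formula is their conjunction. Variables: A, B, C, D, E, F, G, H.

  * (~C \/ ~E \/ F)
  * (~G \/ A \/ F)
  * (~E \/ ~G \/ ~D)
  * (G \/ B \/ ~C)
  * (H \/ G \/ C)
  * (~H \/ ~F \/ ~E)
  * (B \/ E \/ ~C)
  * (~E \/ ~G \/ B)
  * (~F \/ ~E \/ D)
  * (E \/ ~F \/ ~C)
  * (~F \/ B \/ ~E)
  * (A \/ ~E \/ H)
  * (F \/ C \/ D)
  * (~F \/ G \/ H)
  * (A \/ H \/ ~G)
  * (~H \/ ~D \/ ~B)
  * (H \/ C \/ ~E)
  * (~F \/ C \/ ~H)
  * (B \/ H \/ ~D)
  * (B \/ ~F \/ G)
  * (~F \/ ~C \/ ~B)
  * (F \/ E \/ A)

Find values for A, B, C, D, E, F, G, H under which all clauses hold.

A=1, B=1, C=1, D=1, E=0, F=0, G=1, H=0

Pure literal: A appears only positively; assign A = True.
Set B = True and propagate.
The remaining clauses are satisfied by C = True, D = True, E = False, F = False, G = True, H = False.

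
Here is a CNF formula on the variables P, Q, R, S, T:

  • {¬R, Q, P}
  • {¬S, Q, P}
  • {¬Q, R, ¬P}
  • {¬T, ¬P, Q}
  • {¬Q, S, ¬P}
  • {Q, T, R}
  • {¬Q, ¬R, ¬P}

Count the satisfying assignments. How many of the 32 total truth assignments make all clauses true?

11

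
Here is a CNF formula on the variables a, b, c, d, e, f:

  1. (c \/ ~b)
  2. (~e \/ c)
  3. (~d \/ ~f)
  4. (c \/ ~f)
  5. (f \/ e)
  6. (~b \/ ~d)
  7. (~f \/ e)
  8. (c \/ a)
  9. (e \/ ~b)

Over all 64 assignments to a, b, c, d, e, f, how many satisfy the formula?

10

Case analysis on c and e:
  c=T, e=T: a free; 5 ways for (b,d,f) × 2^1 = 10.
  c=T, e=F: a clause becomes empty — 0.
  c=F, e=T: a clause becomes empty — 0.
  c=F, e=F: a clause becomes empty — 0.
Total: 10 + 0 + 0 + 0 = 10.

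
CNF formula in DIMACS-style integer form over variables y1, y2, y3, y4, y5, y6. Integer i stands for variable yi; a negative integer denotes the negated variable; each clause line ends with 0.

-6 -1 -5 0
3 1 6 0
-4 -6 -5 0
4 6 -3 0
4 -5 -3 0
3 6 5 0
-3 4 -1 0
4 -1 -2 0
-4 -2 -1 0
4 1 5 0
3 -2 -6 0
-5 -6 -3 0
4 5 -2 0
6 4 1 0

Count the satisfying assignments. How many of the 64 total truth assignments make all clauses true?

Case analysis on y4 and y6:
  y4=T, y6=T: 5 of the 16 assignments to (y1,y2,y3,y5) work.
  y4=T, y6=F: 7 of the 16 assignments to (y1,y2,y3,y5) work.
  y4=F, y6=T: remaining (y1,y2,y3,y5) ∈ {(F,F,F,T); (T,F,F,F)} — 2.
  y4=F, y6=F: remaining (y1,y2,y3,y5) ∈ {(T,F,F,T)} — 1.
Total: 5 + 7 + 2 + 1 = 15.

15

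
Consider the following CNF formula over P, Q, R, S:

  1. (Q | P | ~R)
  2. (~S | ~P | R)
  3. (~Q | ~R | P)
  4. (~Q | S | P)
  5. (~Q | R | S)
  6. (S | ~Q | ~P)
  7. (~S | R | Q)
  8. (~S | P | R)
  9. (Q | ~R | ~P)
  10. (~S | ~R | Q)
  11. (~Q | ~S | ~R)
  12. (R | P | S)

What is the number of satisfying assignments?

1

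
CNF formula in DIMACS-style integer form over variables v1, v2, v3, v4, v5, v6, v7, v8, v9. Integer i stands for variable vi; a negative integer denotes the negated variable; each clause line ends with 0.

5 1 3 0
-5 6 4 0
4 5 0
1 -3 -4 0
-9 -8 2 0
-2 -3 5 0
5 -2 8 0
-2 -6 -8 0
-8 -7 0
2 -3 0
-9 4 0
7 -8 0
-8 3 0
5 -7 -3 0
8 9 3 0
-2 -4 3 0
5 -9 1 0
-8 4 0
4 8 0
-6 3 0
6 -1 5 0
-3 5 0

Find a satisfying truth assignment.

v1=True, v2=True, v3=True, v4=True, v5=True, v6=False, v7=False, v8=False, v9=True

Branch on v1: take v1 = True.
Branch on v2: take v2 = True.
Branch on v3: take v3 = True.
  then v5 is forced to True.
The remaining clauses are satisfied by v4 = True, v6 = False, v7 = False, v8 = False, v9 = True.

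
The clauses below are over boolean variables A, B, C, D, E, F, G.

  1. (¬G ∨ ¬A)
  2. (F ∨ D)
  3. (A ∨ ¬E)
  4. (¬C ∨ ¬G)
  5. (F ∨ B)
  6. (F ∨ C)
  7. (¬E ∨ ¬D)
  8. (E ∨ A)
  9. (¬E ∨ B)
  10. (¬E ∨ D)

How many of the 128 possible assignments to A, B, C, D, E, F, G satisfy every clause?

9

Split on E, then A.
  E=T, A=T: a clause becomes empty — 0.
  E=T, A=F: a clause becomes empty — 0.
  E=F, A=T: 9 of the 32 assignments to (B,C,D,F,G) work.
  E=F, A=F: a clause becomes empty — 0.
Total: 0 + 0 + 9 + 0 = 9.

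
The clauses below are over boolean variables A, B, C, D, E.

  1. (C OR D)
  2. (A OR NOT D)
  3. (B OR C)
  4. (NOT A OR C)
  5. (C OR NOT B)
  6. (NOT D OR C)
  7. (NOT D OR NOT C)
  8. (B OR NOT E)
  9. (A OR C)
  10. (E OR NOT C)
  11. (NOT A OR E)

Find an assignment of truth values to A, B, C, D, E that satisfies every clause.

A=T, B=T, C=T, D=F, E=T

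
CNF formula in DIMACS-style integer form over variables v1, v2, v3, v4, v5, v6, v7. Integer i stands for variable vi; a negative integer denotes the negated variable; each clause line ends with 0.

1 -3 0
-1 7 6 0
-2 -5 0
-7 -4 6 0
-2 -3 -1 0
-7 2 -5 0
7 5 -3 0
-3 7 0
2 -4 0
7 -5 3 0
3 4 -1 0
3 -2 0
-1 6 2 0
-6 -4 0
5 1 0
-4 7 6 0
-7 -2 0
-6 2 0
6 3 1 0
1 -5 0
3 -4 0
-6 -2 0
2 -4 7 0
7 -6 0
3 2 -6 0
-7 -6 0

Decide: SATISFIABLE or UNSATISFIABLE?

v2 = True:
  propagation gives v5=False, v3=True, v1=True; an empty clause results — contradiction.
v2 = False:
  propagation gives v4=False, v6=False, v1=False, v3=False; an empty clause results — contradiction.
Every branch closes, so no satisfying assignment exists.

UNSATISFIABLE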